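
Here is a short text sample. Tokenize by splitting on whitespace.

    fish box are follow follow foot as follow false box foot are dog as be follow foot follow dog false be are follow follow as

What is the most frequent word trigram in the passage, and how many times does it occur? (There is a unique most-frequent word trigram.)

"are follow follow", 2 times

Trigram frequencies (highest first):
  are follow follow: 2
  fish box are: 1
  box are follow: 1
  follow follow foot: 1
  follow foot as: 1
  foot as follow: 1
  … (16 more, each ≤ 1)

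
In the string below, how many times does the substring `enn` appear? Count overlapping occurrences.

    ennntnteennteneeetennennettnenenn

5

Sliding a length-3 window over the 33 characters (31 positions):
  position 1–3: enn
  position 9–11: enn
  position 19–21: enn
  position 22–24: enn
  position 31–33: enn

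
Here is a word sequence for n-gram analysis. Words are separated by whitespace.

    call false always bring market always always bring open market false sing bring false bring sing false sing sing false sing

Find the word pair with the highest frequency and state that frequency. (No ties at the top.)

Bigram frequencies (highest first):
  false sing: 3
  always bring: 2
  sing false: 2
  call false: 1
  false always: 1
  bring market: 1
  … (10 more, each ≤ 1)

"false sing", 3 times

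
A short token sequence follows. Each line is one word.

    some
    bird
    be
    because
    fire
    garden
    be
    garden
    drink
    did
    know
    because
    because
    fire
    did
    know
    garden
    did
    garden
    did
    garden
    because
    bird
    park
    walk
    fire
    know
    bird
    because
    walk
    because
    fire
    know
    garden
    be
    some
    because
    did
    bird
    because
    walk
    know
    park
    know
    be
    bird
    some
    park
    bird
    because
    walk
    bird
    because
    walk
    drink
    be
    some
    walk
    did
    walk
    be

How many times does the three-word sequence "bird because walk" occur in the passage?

4

Scanning the 59 overlapping trigram windows for "bird because walk":
  position 28–30: bird because walk
  position 39–41: bird because walk
  position 49–51: bird because walk
  position 52–54: bird because walk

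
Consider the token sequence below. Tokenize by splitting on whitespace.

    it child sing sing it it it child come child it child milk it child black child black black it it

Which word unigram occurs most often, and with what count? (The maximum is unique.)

"it", 8 times

Unigram frequencies (highest first):
  it: 8
  child: 6
  black: 3
  sing: 2
  come: 1
  milk: 1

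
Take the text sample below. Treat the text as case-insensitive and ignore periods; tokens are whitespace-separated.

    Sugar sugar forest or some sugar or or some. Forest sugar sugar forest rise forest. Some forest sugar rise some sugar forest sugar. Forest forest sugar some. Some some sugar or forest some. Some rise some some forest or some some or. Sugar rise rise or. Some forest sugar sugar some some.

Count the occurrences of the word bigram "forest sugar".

5

Scanning the 51 overlapping bigram windows for "forest sugar":
  position 10–11: forest sugar
  position 17–18: forest sugar
  position 22–23: forest sugar
  position 25–26: forest sugar
  position 48–49: forest sugar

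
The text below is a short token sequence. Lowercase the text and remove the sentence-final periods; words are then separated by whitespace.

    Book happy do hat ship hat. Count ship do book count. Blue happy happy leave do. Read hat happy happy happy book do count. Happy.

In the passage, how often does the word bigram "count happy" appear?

1

Scanning the 24 overlapping bigram windows for "count happy":
  position 24–25: count happy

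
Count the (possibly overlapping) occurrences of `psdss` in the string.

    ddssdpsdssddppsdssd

Sliding a length-5 window over the 19 characters (15 positions):
  position 6–10: psdss
  position 14–18: psdss

2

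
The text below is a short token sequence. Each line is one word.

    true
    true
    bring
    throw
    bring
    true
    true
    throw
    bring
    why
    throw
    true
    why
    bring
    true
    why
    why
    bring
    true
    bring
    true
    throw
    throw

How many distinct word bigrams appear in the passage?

23 tokens → 22 bigram windows in total.
Repeated bigrams (each contributes count−1 duplicates):
  bring true: 4
  throw bring: 2
  true bring: 2
  true throw: 2
  true true: 2
  true why: 2
  why bring: 2
9 duplicate windows → 22 − 9 = 13 distinct.

13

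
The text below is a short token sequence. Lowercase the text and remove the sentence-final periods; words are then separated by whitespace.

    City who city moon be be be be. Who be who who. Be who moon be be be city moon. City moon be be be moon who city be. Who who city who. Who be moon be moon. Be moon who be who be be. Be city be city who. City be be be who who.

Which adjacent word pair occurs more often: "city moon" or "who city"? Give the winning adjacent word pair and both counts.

"who city" (4 vs 3)

"city moon": 3 occurrences
"who city": 4 occurrences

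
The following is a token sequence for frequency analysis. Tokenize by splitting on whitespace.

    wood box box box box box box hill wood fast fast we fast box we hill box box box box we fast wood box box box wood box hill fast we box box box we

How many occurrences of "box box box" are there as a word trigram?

Scanning the 33 overlapping trigram windows for "box box box":
  position 2–4: box box box
  position 3–5: box box box
  position 4–6: box box box
  position 5–7: box box box
  position 17–19: box box box
  position 18–20: box box box
  position 24–26: box box box
  position 32–34: box box box

8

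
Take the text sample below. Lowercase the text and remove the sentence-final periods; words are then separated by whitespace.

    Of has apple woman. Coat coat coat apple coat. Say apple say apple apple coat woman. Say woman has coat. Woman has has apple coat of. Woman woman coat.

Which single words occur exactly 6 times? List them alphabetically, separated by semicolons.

apple; woman

Unigram counts meeting the condition (exactly 6 times):
  apple: 6
  woman: 6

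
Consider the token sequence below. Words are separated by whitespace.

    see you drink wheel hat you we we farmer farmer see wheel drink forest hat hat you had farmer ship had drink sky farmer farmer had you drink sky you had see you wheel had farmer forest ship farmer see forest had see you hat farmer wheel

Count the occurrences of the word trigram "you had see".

1

Scanning the 45 overlapping trigram windows for "you had see":
  position 30–32: you had see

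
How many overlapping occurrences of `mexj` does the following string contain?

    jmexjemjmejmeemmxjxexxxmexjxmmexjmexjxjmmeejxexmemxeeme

Sliding a length-4 window over the 55 characters (52 positions):
  position 2–5: mexj
  position 24–27: mexj
  position 30–33: mexj
  position 34–37: mexj

4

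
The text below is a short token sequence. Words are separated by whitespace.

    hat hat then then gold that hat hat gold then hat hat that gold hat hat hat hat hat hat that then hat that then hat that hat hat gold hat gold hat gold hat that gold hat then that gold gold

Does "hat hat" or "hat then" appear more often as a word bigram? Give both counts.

"hat hat": 9 occurrences
"hat then": 2 occurrences

"hat hat" (9 vs 2)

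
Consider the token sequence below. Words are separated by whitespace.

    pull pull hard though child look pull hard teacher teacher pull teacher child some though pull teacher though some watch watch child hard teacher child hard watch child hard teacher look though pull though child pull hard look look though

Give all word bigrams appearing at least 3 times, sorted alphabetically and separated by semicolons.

child hard; hard teacher; pull hard

Bigram counts meeting the condition (at least 3 times):
  child hard: 3
  hard teacher: 3
  pull hard: 3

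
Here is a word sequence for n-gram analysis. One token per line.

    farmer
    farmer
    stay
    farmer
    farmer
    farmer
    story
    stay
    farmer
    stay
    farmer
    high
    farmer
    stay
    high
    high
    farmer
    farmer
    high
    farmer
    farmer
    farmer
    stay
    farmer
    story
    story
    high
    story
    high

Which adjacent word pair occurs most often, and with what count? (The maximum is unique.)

"farmer farmer", 6 times

Bigram frequencies (highest first):
  farmer farmer: 6
  farmer stay: 4
  stay farmer: 4
  high farmer: 3
  farmer story: 2
  farmer high: 2
  … (6 more, each ≤ 2)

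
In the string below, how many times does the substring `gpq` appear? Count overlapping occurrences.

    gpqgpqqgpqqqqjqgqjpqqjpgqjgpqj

Sliding a length-3 window over the 30 characters (28 positions):
  position 1–3: gpq
  position 4–6: gpq
  position 8–10: gpq
  position 27–29: gpq

4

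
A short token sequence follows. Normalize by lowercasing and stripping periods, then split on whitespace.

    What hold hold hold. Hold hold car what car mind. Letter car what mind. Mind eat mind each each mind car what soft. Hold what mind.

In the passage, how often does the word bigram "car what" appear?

3

Scanning the 25 overlapping bigram windows for "car what":
  position 7–8: car what
  position 12–13: car what
  position 21–22: car what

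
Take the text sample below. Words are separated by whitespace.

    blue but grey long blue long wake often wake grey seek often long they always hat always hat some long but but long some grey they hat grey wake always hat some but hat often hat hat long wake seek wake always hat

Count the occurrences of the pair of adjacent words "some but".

Scanning the 42 overlapping bigram windows for "some but":
  position 32–33: some but

1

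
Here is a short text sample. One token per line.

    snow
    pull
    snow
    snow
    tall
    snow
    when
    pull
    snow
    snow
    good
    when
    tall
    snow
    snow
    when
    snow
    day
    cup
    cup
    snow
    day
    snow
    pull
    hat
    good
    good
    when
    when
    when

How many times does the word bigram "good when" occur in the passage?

2

Scanning the 29 overlapping bigram windows for "good when":
  position 11–12: good when
  position 27–28: good when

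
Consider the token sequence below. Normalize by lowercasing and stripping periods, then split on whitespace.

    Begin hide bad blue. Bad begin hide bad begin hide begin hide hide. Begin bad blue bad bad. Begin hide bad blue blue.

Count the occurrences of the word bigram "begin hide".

5

Scanning the 22 overlapping bigram windows for "begin hide":
  position 1–2: begin hide
  position 6–7: begin hide
  position 9–10: begin hide
  position 11–12: begin hide
  position 19–20: begin hide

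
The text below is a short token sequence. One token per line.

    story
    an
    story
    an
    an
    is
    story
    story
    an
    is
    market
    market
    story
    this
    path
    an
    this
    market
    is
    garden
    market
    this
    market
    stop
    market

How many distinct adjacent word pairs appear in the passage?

20

25 tokens → 24 bigram windows in total.
Repeated bigrams (each contributes count−1 duplicates):
  story an: 3
  an is: 2
  this market: 2
4 duplicate windows → 24 − 4 = 20 distinct.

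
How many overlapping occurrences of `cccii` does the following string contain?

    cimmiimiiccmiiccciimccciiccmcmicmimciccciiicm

3

Sliding a length-5 window over the 45 characters (41 positions):
  position 15–19: cccii
  position 21–25: cccii
  position 38–42: cccii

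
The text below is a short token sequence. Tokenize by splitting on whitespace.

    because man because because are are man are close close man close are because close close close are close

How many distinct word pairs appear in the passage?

14

19 tokens → 18 bigram windows in total.
Repeated bigrams (each contributes count−1 duplicates):
  close close: 3
  are close: 2
  close are: 2
4 duplicate windows → 18 − 4 = 14 distinct.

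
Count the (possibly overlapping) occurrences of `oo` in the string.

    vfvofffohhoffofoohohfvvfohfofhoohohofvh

2

Sliding a length-2 window over the 39 characters (38 positions):
  position 16–17: oo
  position 31–32: oo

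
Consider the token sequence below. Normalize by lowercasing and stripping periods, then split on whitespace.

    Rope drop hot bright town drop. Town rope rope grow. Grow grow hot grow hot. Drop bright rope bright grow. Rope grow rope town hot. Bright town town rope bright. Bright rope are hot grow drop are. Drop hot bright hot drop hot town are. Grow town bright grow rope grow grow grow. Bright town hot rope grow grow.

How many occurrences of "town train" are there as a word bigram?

Scanning the 58 overlapping bigram windows for "town train":
  (none found)

0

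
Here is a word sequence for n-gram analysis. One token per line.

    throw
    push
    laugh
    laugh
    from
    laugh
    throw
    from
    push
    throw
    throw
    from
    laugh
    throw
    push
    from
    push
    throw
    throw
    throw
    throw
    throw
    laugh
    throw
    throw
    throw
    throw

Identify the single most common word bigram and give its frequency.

"throw throw", 8 times

Bigram frequencies (highest first):
  throw throw: 8
  laugh throw: 3
  throw push: 2
  from laugh: 2
  throw from: 2
  from push: 2
  … (6 more, each ≤ 2)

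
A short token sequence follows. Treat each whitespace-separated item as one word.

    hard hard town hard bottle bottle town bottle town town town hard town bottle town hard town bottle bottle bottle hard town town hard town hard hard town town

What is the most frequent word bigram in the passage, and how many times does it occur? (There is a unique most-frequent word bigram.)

Bigram frequencies (highest first):
  hard town: 6
  town hard: 5
  town town: 4
  bottle bottle: 3
  bottle town: 3
  town bottle: 3
  … (3 more, each ≤ 2)

"hard town", 6 times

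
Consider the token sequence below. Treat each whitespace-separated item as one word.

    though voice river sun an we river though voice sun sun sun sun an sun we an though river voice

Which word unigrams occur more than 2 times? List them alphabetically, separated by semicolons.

Unigram counts meeting the condition (more than 2 times):
  an: 3
  river: 3
  sun: 6
  though: 3
  voice: 3

an; river; sun; though; voice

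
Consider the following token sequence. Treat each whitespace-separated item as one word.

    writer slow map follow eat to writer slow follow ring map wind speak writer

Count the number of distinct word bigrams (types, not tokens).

12

14 tokens → 13 bigram windows in total.
Repeated bigrams (each contributes count−1 duplicates):
  writer slow: 2
1 duplicate windows → 13 − 1 = 12 distinct.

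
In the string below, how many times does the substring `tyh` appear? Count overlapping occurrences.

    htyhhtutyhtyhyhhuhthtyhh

4

Sliding a length-3 window over the 24 characters (22 positions):
  position 2–4: tyh
  position 8–10: tyh
  position 11–13: tyh
  position 21–23: tyh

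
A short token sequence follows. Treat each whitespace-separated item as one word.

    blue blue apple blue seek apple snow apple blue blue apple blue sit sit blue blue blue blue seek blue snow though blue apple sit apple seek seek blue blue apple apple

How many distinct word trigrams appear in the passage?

32 tokens → 30 trigram windows in total.
Repeated trigrams (each contributes count−1 duplicates):
  blue blue apple: 3
  blue apple blue: 2
  blue blue blue: 2
4 duplicate windows → 30 − 4 = 26 distinct.

26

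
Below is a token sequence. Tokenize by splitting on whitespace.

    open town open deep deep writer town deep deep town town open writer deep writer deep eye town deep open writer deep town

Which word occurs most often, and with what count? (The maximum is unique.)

"deep", 8 times

Unigram frequencies (highest first):
  deep: 8
  town: 6
  open: 4
  writer: 4
  eye: 1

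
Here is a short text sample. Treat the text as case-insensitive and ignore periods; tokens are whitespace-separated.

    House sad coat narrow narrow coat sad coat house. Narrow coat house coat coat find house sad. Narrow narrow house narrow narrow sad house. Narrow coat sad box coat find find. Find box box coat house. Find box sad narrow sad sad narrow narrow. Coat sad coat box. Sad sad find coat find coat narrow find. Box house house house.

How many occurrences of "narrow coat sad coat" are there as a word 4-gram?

2

Scanning the 57 overlapping 4-gram windows for "narrow coat sad coat":
  position 5–8: narrow coat sad coat
  position 44–47: narrow coat sad coat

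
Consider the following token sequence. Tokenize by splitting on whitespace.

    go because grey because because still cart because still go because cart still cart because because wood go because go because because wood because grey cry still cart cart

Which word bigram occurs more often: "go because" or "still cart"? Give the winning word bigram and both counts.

"go because" (4 vs 3)

"go because": 4 occurrences
"still cart": 3 occurrences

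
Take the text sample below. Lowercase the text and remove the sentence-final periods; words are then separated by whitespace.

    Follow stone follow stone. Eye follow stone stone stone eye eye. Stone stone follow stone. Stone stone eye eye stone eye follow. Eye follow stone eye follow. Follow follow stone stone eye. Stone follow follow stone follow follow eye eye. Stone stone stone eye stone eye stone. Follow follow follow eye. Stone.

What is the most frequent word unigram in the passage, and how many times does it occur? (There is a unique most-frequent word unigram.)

Unigram frequencies (highest first):
  stone: 22
  follow: 16
  eye: 14

"stone", 22 times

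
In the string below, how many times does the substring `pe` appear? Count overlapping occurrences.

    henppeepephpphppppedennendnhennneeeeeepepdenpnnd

4

Sliding a length-2 window over the 48 characters (47 positions):
  position 5–6: pe
  position 8–9: pe
  position 18–19: pe
  position 39–40: pe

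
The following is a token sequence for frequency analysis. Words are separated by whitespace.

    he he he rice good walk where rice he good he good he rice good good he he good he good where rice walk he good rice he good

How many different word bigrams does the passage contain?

14

29 tokens → 28 bigram windows in total.
Repeated bigrams (each contributes count−1 duplicates):
  he good: 6
  good he: 4
  he he: 3
  he rice: 2
  rice good: 2
  rice he: 2
  where rice: 2
14 duplicate windows → 28 − 14 = 14 distinct.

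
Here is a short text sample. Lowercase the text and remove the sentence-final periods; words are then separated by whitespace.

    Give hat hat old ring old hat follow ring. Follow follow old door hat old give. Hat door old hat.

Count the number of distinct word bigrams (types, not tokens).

16

20 tokens → 19 bigram windows in total.
Repeated bigrams (each contributes count−1 duplicates):
  give hat: 2
  hat old: 2
  old hat: 2
3 duplicate windows → 19 − 3 = 16 distinct.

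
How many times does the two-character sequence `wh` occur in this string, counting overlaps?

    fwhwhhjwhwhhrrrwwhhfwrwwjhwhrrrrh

6

Sliding a length-2 window over the 33 characters (32 positions):
  position 2–3: wh
  position 4–5: wh
  position 8–9: wh
  position 10–11: wh
  position 17–18: wh
  position 27–28: wh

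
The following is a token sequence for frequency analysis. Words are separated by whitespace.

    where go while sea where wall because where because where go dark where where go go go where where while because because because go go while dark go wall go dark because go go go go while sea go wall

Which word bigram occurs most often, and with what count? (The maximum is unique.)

"go go", 6 times

Bigram frequencies (highest first):
  go go: 6
  where go: 3
  go while: 3
  while sea: 2
  because where: 2
  go dark: 2
  … (17 more, each ≤ 2)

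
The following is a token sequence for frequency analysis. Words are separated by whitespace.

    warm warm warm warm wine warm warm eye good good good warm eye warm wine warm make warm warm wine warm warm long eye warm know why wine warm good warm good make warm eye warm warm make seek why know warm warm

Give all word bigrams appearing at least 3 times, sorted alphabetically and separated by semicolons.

Bigram counts meeting the condition (at least 3 times):
  eye warm: 3
  warm eye: 3
  warm warm: 8
  warm wine: 3
  wine warm: 4

eye warm; warm eye; warm warm; warm wine; wine warm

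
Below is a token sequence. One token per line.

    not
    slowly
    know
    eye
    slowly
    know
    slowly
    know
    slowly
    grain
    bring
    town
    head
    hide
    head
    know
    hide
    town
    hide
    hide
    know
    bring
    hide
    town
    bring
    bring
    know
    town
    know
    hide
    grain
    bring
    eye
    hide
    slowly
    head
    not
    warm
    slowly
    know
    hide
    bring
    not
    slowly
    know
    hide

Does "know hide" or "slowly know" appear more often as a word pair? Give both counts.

"slowly know" (5 vs 4)

"know hide": 4 occurrences
"slowly know": 5 occurrences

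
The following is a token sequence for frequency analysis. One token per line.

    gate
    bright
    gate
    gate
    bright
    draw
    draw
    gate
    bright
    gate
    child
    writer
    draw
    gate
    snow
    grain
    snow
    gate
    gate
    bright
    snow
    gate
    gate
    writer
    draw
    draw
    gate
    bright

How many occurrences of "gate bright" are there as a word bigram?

5

Scanning the 27 overlapping bigram windows for "gate bright":
  position 1–2: gate bright
  position 4–5: gate bright
  position 8–9: gate bright
  position 19–20: gate bright
  position 27–28: gate bright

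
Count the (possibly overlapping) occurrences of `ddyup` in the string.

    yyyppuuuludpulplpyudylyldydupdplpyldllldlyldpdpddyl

Sliding a length-5 window over the 51 characters (47 positions):
  (no match at any position)

0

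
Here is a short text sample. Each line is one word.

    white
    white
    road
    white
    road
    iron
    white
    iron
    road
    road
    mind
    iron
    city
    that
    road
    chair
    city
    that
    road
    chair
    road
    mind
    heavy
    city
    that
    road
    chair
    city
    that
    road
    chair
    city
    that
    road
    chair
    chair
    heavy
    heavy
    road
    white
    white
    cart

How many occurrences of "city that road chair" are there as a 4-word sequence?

5

Scanning the 39 overlapping 4-gram windows for "city that road chair":
  position 13–16: city that road chair
  position 17–20: city that road chair
  position 24–27: city that road chair
  position 28–31: city that road chair
  position 32–35: city that road chair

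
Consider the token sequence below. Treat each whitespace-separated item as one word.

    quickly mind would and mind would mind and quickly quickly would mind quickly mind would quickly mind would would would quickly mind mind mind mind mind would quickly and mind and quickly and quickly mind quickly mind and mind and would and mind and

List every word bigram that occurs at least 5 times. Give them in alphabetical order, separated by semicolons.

mind and; mind would; quickly mind

Bigram counts meeting the condition (at least 5 times):
  mind and: 5
  mind would: 5
  quickly mind: 6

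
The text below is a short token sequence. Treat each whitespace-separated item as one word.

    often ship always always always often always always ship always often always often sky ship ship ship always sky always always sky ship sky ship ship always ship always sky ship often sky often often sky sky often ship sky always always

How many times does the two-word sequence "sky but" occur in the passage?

Scanning the 41 overlapping bigram windows for "sky but":
  (none found)

0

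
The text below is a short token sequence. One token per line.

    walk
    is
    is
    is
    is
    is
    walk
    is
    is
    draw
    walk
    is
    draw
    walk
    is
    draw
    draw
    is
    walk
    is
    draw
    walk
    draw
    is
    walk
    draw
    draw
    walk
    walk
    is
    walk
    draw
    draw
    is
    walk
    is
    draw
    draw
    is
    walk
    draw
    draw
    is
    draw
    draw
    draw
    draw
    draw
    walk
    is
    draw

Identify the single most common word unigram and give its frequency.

"draw", 20 times

Unigram frequencies (highest first):
  draw: 20
  is: 18
  walk: 13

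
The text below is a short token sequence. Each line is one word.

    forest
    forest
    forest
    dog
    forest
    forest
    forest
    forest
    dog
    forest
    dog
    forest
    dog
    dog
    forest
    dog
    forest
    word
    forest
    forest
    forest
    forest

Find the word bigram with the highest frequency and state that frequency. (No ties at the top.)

Bigram frequencies (highest first):
  forest forest: 8
  forest dog: 5
  dog forest: 5
  dog dog: 1
  forest word: 1
  word forest: 1

"forest forest", 8 times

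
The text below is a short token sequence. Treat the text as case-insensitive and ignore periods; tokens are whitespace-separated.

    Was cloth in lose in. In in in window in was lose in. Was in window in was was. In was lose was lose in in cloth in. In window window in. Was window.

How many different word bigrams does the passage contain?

15

34 tokens → 33 bigram windows in total.
Repeated bigrams (each contributes count−1 duplicates):
  in in: 5
  in was: 5
  in window: 3
  lose in: 3
  was lose: 3
  window in: 3
  cloth in: 2
  was in: 2
18 duplicate windows → 33 − 18 = 15 distinct.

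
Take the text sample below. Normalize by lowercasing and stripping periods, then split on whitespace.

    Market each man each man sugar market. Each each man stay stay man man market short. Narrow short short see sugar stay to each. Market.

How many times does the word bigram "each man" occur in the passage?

3

Scanning the 24 overlapping bigram windows for "each man":
  position 2–3: each man
  position 4–5: each man
  position 9–10: each man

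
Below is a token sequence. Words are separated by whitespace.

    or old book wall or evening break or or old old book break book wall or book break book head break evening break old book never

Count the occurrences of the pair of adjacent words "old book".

3

Scanning the 25 overlapping bigram windows for "old book":
  position 2–3: old book
  position 11–12: old book
  position 24–25: old book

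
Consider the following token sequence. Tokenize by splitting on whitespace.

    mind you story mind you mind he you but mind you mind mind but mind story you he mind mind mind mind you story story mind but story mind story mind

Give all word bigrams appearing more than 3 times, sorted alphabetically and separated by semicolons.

mind mind; mind you; story mind

Bigram counts meeting the condition (more than 3 times):
  mind mind: 4
  mind you: 4
  story mind: 4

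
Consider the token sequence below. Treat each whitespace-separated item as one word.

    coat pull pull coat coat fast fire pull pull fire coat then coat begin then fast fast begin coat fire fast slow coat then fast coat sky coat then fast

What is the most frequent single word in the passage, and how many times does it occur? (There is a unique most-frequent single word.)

"coat", 9 times

Unigram frequencies (highest first):
  coat: 9
  fast: 6
  pull: 4
  then: 4
  fire: 3
  begin: 2
  … (2 more, each ≤ 1)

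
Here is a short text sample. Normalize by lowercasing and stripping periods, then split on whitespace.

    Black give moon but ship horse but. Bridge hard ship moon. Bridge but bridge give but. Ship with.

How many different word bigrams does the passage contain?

15

18 tokens → 17 bigram windows in total.
Repeated bigrams (each contributes count−1 duplicates):
  but bridge: 2
  but ship: 2
2 duplicate windows → 17 − 2 = 15 distinct.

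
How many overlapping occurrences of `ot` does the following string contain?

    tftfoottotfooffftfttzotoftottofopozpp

Sliding a length-2 window over the 37 characters (36 positions):
  position 6–7: ot
  position 9–10: ot
  position 22–23: ot
  position 27–28: ot

4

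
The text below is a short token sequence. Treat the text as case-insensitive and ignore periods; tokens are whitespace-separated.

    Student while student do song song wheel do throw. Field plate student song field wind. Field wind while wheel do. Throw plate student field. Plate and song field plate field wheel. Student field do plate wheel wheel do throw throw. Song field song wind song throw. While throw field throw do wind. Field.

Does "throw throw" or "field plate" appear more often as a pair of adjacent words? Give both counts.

"field plate" (3 vs 1)

"throw throw": 1 occurrence
"field plate": 3 occurrences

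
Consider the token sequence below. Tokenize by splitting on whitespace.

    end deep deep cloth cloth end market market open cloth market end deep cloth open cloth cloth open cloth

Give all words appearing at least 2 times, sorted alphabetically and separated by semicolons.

cloth; deep; end; market; open

Unigram counts meeting the condition (at least 2 times):
  cloth: 7
  deep: 3
  end: 3
  market: 3
  open: 3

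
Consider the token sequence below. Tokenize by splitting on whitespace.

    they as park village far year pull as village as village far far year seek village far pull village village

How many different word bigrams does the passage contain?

20 tokens → 19 bigram windows in total.
Repeated bigrams (each contributes count−1 duplicates):
  village far: 3
  as village: 2
  far year: 2
4 duplicate windows → 19 − 4 = 15 distinct.

15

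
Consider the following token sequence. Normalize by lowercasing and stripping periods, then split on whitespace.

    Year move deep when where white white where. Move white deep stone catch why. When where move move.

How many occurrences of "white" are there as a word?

Scanning the 18 tokens for "white":
  position 6: white
  position 7: white
  position 10: white

3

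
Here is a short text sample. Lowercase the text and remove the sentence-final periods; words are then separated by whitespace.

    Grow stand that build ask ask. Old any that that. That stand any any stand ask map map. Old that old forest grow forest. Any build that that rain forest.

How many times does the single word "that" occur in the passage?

Scanning the 30 tokens for "that":
  position 3: that
  position 9: that
  position 10: that
  position 11: that
  position 20: that
  position 27: that
  position 28: that

7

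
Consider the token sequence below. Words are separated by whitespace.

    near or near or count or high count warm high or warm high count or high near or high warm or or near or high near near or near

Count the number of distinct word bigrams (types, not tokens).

15

29 tokens → 28 bigram windows in total.
Repeated bigrams (each contributes count−1 duplicates):
  near or: 5
  or high: 4
  or near: 3
  count or: 2
  high count: 2
  high near: 2
  warm high: 2
13 duplicate windows → 28 − 13 = 15 distinct.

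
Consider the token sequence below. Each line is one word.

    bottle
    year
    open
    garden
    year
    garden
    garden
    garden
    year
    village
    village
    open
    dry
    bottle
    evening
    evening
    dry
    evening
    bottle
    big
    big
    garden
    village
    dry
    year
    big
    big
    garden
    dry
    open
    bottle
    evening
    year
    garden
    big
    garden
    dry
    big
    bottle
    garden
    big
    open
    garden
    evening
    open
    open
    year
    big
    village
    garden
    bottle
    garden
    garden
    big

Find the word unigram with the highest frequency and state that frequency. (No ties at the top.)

"garden", 13 times

Unigram frequencies (highest first):
  garden: 13
  big: 9
  bottle: 6
  year: 6
  open: 6
  dry: 5
  … (2 more, each ≤ 5)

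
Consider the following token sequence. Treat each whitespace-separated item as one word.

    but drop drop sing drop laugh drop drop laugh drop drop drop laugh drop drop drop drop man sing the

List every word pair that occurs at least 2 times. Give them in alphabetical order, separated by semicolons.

drop drop; drop laugh; laugh drop

Bigram counts meeting the condition (at least 2 times):
  drop drop: 7
  drop laugh: 3
  laugh drop: 3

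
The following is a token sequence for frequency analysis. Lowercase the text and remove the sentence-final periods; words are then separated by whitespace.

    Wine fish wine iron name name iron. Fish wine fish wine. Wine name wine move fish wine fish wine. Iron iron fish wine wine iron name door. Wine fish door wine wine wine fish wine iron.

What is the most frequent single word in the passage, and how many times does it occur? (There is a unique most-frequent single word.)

"wine", 15 times

Unigram frequencies (highest first):
  wine: 15
  fish: 8
  iron: 6
  name: 4
  door: 2
  move: 1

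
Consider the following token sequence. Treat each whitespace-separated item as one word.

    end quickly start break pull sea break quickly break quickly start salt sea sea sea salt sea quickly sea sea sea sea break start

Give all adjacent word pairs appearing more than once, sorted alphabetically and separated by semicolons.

Bigram counts meeting the condition (more than once):
  break quickly: 2
  quickly start: 2
  salt sea: 2
  sea break: 2
  sea sea: 5

break quickly; quickly start; salt sea; sea break; sea sea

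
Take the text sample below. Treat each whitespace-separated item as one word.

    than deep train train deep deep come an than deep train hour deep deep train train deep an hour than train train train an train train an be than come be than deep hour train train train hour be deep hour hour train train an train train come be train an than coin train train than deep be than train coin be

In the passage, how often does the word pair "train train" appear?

10

Scanning the 61 overlapping bigram windows for "train train":
  position 3–4: train train
  position 15–16: train train
  position 21–22: train train
  position 22–23: train train
  position 25–26: train train
  position 35–36: train train
  position 36–37: train train
  position 43–44: train train
  position 46–47: train train
  position 54–55: train train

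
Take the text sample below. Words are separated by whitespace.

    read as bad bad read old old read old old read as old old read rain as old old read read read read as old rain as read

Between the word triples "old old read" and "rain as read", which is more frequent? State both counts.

"old old read" (4 vs 1)

"old old read": 4 occurrences
"rain as read": 1 occurrence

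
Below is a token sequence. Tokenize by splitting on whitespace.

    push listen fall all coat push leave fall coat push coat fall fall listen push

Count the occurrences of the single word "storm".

Scanning the 15 tokens for "storm":
  (none found)

0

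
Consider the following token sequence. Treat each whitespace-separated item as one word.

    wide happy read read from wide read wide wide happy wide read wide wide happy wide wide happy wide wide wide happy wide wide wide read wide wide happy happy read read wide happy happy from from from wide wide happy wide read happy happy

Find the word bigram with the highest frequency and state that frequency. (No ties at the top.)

"wide wide", 9 times

Bigram frequencies (highest first):
  wide wide: 9
  wide happy: 8
  happy wide: 5
  wide read: 4
  read wide: 4
  happy happy: 3
  … (7 more, each ≤ 2)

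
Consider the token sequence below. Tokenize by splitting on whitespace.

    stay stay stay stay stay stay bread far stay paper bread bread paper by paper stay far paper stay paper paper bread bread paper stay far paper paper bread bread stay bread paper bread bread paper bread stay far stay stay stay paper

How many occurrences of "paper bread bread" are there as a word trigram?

4

Scanning the 41 overlapping trigram windows for "paper bread bread":
  position 10–12: paper bread bread
  position 21–23: paper bread bread
  position 28–30: paper bread bread
  position 33–35: paper bread bread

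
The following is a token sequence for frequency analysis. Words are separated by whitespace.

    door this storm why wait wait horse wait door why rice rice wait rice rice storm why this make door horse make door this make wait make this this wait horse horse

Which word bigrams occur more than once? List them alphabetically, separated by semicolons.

Bigram counts meeting the condition (more than once):
  door this: 2
  make door: 2
  rice rice: 2
  storm why: 2
  this make: 2
  wait horse: 2

door this; make door; rice rice; storm why; this make; wait horse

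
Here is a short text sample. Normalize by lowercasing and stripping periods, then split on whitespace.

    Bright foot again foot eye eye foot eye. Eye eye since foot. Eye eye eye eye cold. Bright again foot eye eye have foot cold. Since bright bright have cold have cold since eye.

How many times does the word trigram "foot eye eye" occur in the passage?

4

Scanning the 32 overlapping trigram windows for "foot eye eye":
  position 4–6: foot eye eye
  position 7–9: foot eye eye
  position 12–14: foot eye eye
  position 20–22: foot eye eye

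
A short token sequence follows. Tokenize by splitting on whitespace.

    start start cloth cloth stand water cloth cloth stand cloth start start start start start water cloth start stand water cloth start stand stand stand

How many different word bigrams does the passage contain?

25 tokens → 24 bigram windows in total.
Repeated bigrams (each contributes count−1 duplicates):
  start start: 5
  cloth start: 3
  water cloth: 3
  cloth cloth: 2
  cloth stand: 2
  stand stand: 2
  stand water: 2
  start stand: 2
13 duplicate windows → 24 − 13 = 11 distinct.

11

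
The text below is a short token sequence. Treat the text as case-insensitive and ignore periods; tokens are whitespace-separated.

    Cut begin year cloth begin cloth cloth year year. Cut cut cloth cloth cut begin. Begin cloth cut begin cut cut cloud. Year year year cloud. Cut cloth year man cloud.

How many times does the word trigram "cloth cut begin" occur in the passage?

Scanning the 29 overlapping trigram windows for "cloth cut begin":
  position 13–15: cloth cut begin
  position 17–19: cloth cut begin

2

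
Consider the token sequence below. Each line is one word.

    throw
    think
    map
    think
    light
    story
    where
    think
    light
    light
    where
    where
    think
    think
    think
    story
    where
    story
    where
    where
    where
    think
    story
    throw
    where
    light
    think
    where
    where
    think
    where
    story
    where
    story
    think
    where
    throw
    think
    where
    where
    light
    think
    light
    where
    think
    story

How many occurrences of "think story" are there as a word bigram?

3

Scanning the 45 overlapping bigram windows for "think story":
  position 15–16: think story
  position 22–23: think story
  position 45–46: think story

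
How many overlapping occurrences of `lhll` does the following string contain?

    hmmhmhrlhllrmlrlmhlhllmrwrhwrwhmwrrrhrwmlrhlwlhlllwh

3

Sliding a length-4 window over the 52 characters (49 positions):
  position 8–11: lhll
  position 19–22: lhll
  position 46–49: lhll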